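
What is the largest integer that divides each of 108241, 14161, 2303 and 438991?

gcd(108241, 14161): 108241 = 7·14161 + 9114; 14161 = 1·9114 + 5047; 9114 = 1·5047 + 4067; 5047 = 1·4067 + 980; 4067 = 4·980 + 147; 980 = 6·147 + 98; 147 = 1·98 + 49; 98 = 2·49 + 0 → 49
gcd(49, 2303): 2303 = 47·49 + 0 → 49
gcd(49, 438991): 438991 = 8959·49 + 0 → 49

49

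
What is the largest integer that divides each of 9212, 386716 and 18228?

4

gcd(9212, 386716): 386716 = 41·9212 + 9024; 9212 = 1·9024 + 188; 9024 = 48·188 + 0 → 188
gcd(188, 18228): 18228 = 96·188 + 180; 188 = 1·180 + 8; 180 = 22·8 + 4; 8 = 2·4 + 0 → 4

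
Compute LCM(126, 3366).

126 = 2 · 3² · 7; 3366 = 2 · 3² · 11 · 17
max exponents: 2 · 3² · 7 · 11 · 17 = 23562

23562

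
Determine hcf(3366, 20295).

99

Euclid: 20295 = 6·3366 + 99; 3366 = 34·99 + 0. Last nonzero remainder: 99.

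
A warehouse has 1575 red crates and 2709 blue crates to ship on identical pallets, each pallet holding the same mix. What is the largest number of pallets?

1575 = 3² · 5² · 7
2709 = 3² · 7 · 43
Common: 3² · 7 = 63

63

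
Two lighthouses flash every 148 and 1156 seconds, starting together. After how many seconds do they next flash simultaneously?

148 = 2² · 37; 1156 = 2² · 17²
max exponents: 2² · 17² · 37 = 42772

42772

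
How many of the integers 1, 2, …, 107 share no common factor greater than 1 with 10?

10 = 2·5. Inclusion–exclusion on these primes:
107 − ⌊107/2⌋ − ⌊107/5⌋ + ⌊107/10⌋ = 43

43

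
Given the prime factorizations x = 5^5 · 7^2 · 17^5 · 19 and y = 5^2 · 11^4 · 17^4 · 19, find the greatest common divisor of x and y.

min exponent per shared prime: 5^2 · 17^4 · 19 = 39672475

39672475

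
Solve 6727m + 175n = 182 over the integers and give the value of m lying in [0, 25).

16

Reduce mod 175: 6727m ≡ 182 (mod 175). With g = gcd(6727, 175) = 7 dividing 182, divide through: 961m ≡ 26 (mod 25).
Since gcd(961, 25) = 1, m ≡ 26·(961)⁻¹ ≡ 16 (mod 25). Smallest non-negative: 16.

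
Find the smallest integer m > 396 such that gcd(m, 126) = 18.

414

126 = 18·7. Any m with gcd(m, 126) = 18 is a multiple of 18, say 18s, with s coprime to 7.
Need s > 396/18, so s ≥ 23. First s ≥ 23 with gcd(s, 7) = 1 is s = 23. Thus m = 18·23 = 414.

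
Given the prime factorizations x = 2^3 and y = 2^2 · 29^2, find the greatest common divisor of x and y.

4

min exponent per shared prime: 2^2 = 4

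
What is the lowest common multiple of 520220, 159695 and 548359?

520220 = 2² · 5 · 19 · 37²; 159695 = 5 · 19 · 41²; 548359 = 7² · 19² · 31
lcm takes max exponent of each prime: 2² · 5 · 7² · 19² · 31 · 37² · 41² = 25238650695020

25238650695020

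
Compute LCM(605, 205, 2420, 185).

3671140

605 = 5 · 11²; 205 = 5 · 41; 2420 = 2² · 5 · 11²; 185 = 5 · 37
lcm takes max exponent of each prime: 2² · 5 · 11² · 37 · 41 = 3671140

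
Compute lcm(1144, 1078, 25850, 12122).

36292055800

lcm(1144, 1078) = 1144·1078/gcd = 1233232/22 = 56056
lcm(56056, 25850) = 56056·25850/gcd = 1449047600/22 = 65865800
lcm(65865800, 12122) = 65865800·12122/gcd = 798425227600/22 = 36292055800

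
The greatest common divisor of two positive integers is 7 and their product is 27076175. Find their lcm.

3868025

gcd·lcm = product, so lcm = 27076175/7 = 3868025.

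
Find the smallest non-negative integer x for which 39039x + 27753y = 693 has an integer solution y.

Reduce mod 27753: 39039x ≡ 693 (mod 27753). With g = gcd(39039, 27753) = 33 dividing 693, divide through: 1183x ≡ 21 (mod 841).
Since gcd(1183, 841) = 1, x ≡ 21·(1183)⁻¹ ≡ 214 (mod 841). Smallest non-negative: 214.

214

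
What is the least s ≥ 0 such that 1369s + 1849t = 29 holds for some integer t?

389

Euclid: 1849 = 1·1369 + 480; 1369 = 2·480 + 409; 480 = 1·409 + 71; 409 = 5·71 + 54; 71 = 1·54 + 17; 54 = 3·17 + 3; 17 = 5·3 + 2; 3 = 1·2 + 1; 2 = 2·1 + 0 → gcd = 1; 29 = 1·29.
Back-substitution yields 1369·(651) + 1849·(-482) = 1, so one solution is s = 651·29 = 18879, t = -482·29 = -13978.
Solutions in s differ by 1849/1 = 1849; the one in [0, 1849) is 18879 mod 1849 = 389.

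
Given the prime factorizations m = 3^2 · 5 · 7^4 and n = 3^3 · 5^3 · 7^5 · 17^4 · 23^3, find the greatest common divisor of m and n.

min exponent per shared prime: 3^2 · 5 · 7^4 = 108045

108045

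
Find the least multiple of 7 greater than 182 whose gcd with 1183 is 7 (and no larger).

Multiples of 7 above 182: 7·27, 7·28, … . Need the cofactor coprime to 1183/7 = 169.
Checking s = 27, 28, … the first with gcd(s, 169) = 1 is s = 27, giving 189.

189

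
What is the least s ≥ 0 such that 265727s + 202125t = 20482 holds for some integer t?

gcd(265727, 202125) = 539 (Euclid: 265727 = 1·202125 + 63602; 202125 = 3·63602 + 11319; 63602 = 5·11319 + 7007; 11319 = 1·7007 + 4312; 7007 = 1·4312 + 2695; 4312 = 1·2695 + 1617; 2695 = 1·1617 + 1078; 1617 = 1·1078 + 539; 1078 = 2·539 + 0), and 539 | 20482.
Extended Euclid: 265727·(-143) + 202125·(188) = 539. Scale by 38: s₀ = -5434.
General solution s = s₀ + 375k; reducing mod 375 gives s = 191 (and t = -251).

191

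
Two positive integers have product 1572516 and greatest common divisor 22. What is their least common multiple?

Since gcd(p,q)·lcm(p,q) = pq, lcm = 1572516/22 = 71478.

71478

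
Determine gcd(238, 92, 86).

gcd(238, 92): 238 = 2·92 + 54; 92 = 1·54 + 38; 54 = 1·38 + 16; 38 = 2·16 + 6; 16 = 2·6 + 4; 6 = 1·4 + 2; 4 = 2·2 + 0 → 2
gcd(2, 86): 86 = 43·2 + 0 → 2

2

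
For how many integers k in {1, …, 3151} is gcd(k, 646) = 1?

1405

646 = 2·17·19. Inclusion–exclusion on these primes:
3151 − ⌊3151/2⌋ − ⌊3151/17⌋ − ⌊3151/19⌋ + ⌊3151/34⌋ + ⌊3151/38⌋ + ⌊3151/323⌋ − ⌊3151/646⌋ = 1405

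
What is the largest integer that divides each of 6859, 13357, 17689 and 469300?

gcd(6859, 13357): 13357 = 1·6859 + 6498; 6859 = 1·6498 + 361; 6498 = 18·361 + 0 → 361
gcd(361, 17689): 17689 = 49·361 + 0 → 361
gcd(361, 469300): 469300 = 1300·361 + 0 → 361

361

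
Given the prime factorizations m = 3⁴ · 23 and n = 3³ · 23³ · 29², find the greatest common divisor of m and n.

min exponent per shared prime: 3³ · 23 = 621

621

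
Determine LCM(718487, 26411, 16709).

718487 = 7² · 11 · 31 · 43; 26411 = 7⁴ · 11; 16709 = 7² · 11 · 31
lcm takes max exponent of each prime: 7⁴ · 11 · 31 · 43 = 35205863

35205863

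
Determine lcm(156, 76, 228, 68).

lcm(156, 76) = 156·76/gcd = 11856/4 = 2964
lcm(2964, 228) = 2964·228/gcd = 675792/228 = 2964
lcm(2964, 68) = 2964·68/gcd = 201552/4 = 50388

50388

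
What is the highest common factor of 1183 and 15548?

Euclid: 15548 = 13·1183 + 169; 1183 = 7·169 + 0. Last nonzero remainder: 169.

169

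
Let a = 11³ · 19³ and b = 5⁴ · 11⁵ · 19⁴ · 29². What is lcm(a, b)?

11031989574381875

max exponent per prime: 5⁴ · 11⁵ · 19⁴ · 29² = 11031989574381875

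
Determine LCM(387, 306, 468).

387 = 3² · 43; 306 = 2 · 3² · 17; 468 = 2² · 3² · 13
lcm takes max exponent of each prime: 2² · 3² · 13 · 17 · 43 = 342108

342108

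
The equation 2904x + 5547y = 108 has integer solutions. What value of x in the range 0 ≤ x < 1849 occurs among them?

Euclid: 5547 = 1·2904 + 2643; 2904 = 1·2643 + 261; 2643 = 10·261 + 33; 261 = 7·33 + 30; 33 = 1·30 + 3; 30 = 10·3 + 0 → gcd = 3; 108 = 3·36.
Back-substitution yields 2904·(-170) + 5547·(89) = 3, so one solution is x = -170·36 = -6120, y = 89·36 = 3204.
Solutions in x differ by 5547/3 = 1849; the one in [0, 1849) is -6120 mod 1849 = 1276.

1276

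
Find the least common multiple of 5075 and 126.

91350

gcd first: 5075 = 40·126 + 35; 126 = 3·35 + 21; 35 = 1·21 + 14; 21 = 1·14 + 7; 14 = 2·7 + 0 → gcd = 7
lcm = 5075·126/gcd = 639450/7 = 91350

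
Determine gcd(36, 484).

4

36 = 2² · 3²
484 = 2² · 11²
Common: 2² = 4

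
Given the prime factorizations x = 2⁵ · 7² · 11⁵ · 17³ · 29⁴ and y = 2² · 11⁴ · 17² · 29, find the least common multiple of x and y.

max exponent per prime: 2⁵ · 7² · 11⁵ · 17³ · 29⁴ = 877502252340094304

877502252340094304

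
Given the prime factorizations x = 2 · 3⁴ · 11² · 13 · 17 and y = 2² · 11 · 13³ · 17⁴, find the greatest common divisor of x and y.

min exponent per shared prime: 2 · 11 · 13 · 17 = 4862

4862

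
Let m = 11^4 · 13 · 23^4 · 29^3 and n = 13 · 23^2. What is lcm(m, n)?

max exponent per prime: 11^4 · 13 · 23^4 · 29^3 = 1299030747345617

1299030747345617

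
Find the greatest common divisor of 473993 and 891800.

Euclid: 891800 = 1·473993 + 417807; 473993 = 1·417807 + 56186; 417807 = 7·56186 + 24505; 56186 = 2·24505 + 7176; 24505 = 3·7176 + 2977; 7176 = 2·2977 + 1222; 2977 = 2·1222 + 533; 1222 = 2·533 + 156; 533 = 3·156 + 65; 156 = 2·65 + 26; 65 = 2·26 + 13; 26 = 2·13 + 0. Last nonzero remainder: 13.

13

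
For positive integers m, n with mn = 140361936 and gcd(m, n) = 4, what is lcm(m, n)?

35090484

For any two positive integers, gcd × lcm equals their product. Hence lcm = 140361936 / 4 = 35090484.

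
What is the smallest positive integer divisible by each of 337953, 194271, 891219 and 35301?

20276134210862607

337953 = 3 · 7² · 11² · 19; 194271 = 3 · 7 · 11 · 29²; 891219 = 3 · 7 · 31 · 37²; 35301 = 3 · 7 · 41²
lcm takes max exponent of each prime: 3 · 7² · 11² · 19 · 29² · 31 · 37² · 41² = 20276134210862607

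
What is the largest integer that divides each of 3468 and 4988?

4

3468 = 2² · 3 · 17²
4988 = 2² · 29 · 43
Common: 2² = 4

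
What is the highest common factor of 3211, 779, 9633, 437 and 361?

19

3211 = 13² · 19; 779 = 19 · 41; 9633 = 3 · 13² · 19; 437 = 19 · 23; 361 = 19²
gcd takes min exponent of each prime: 19 = 19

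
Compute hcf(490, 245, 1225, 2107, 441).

49

gcd(490, 245): 490 = 2·245 + 0 → 245
gcd(245, 1225): 1225 = 5·245 + 0 → 245
gcd(245, 2107): 2107 = 8·245 + 147; 245 = 1·147 + 98; 147 = 1·98 + 49; 98 = 2·49 + 0 → 49
gcd(49, 441): 441 = 9·49 + 0 → 49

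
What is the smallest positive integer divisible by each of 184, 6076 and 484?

33819016

lcm(184, 6076) = 184·6076/gcd = 1117984/4 = 279496
lcm(279496, 484) = 279496·484/gcd = 135276064/4 = 33819016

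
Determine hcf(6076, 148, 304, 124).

6076 = 2² · 7² · 31; 148 = 2² · 37; 304 = 2⁴ · 19; 124 = 2² · 31
gcd takes min exponent of each prime: 2² = 4

4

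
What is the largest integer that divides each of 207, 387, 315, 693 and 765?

gcd(207, 387): 387 = 1·207 + 180; 207 = 1·180 + 27; 180 = 6·27 + 18; 27 = 1·18 + 9; 18 = 2·9 + 0 → 9
gcd(9, 315): 315 = 35·9 + 0 → 9
gcd(9, 693): 693 = 77·9 + 0 → 9
gcd(9, 765): 765 = 85·9 + 0 → 9

9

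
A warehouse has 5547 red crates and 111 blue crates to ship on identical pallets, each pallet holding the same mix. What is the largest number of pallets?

Euclid: 5547 = 49·111 + 108; 111 = 1·108 + 3; 108 = 36·3 + 0. Last nonzero remainder: 3.

3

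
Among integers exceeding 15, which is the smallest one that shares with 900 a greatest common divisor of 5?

35

Multiples of 5 above 15: 5·4, 5·5, … . Need the cofactor coprime to 900/5 = 180.
Checking s = 4, 5, … the first with gcd(s, 180) = 1 is s = 7, giving 35.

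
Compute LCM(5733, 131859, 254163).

lcm(5733, 131859) = 5733·131859/gcd = 755947647/5733 = 131859
lcm(131859, 254163) = 131859·254163/gcd = 33513679017/1911 = 17537247

17537247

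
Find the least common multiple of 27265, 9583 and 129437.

16833929035

27265 = 5 · 7 · 19 · 41; 9583 = 7 · 37²; 129437 = 7 · 11 · 41²
lcm takes max exponent of each prime: 5 · 7 · 11 · 19 · 37² · 41² = 16833929035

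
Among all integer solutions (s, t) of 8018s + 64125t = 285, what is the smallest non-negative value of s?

gcd(8018, 64125) = 19 (Euclid: 64125 = 7·8018 + 7999; 8018 = 1·7999 + 19; 7999 = 421·19 + 0), and 19 | 285.
Extended Euclid: 8018·(8) + 64125·(-1) = 19. Scale by 15: s₀ = 120.
General solution s = s₀ + 3375k; reducing mod 3375 gives s = 120 (and t = -15).

120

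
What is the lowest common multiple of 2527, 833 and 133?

300713

2527 = 7 · 19²; 833 = 7² · 17; 133 = 7 · 19
lcm takes max exponent of each prime: 7² · 17 · 19² = 300713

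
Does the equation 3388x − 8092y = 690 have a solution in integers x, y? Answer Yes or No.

By Bézout, 3388x − 8092y = 690 has integer solutions iff gcd(3388, 8092) | 690.
Euclid: 8092 = 2·3388 + 1316; 3388 = 2·1316 + 756; 1316 = 1·756 + 560; 756 = 1·560 + 196; 560 = 2·196 + 168; 196 = 1·168 + 28; 168 = 6·28 + 0. gcd = 28; 690 mod 28 = 18. No.

No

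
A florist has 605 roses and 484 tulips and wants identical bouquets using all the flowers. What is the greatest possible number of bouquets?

121

Euclid: 605 = 1·484 + 121; 484 = 4·121 + 0. Last nonzero remainder: 121.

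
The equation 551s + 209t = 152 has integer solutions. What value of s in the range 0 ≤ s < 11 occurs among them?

9

Euclid: 551 = 2·209 + 133; 209 = 1·133 + 76; 133 = 1·76 + 57; 76 = 1·57 + 19; 57 = 3·19 + 0 → gcd = 19; 152 = 19·8.
Back-substitution yields 551·(-3) + 209·(8) = 19, so one solution is s = -3·8 = -24, t = 8·8 = 64.
Solutions in s differ by 209/19 = 11; the one in [0, 11) is -24 mod 11 = 9.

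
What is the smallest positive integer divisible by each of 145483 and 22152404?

145483 = 13 · 19² · 31; 22152404 = 2² · 19² · 23² · 29
max exponents: 2² · 13 · 19² · 23² · 29 · 31 = 8927418812

8927418812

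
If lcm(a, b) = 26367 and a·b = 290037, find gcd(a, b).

gcd·lcm = product, so gcd = 290037/26367 = 11.

11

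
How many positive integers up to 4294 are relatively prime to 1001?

Prime factors of 1001: 7, 11, 13. Count integers ≤ 4294 divisible by none of them.
By inclusion–exclusion: 4294 − ⌊4294/7⌋ − ⌊4294/11⌋ − ⌊4294/13⌋ + ⌊4294/77⌋ + ⌊4294/91⌋ + ⌊4294/143⌋ − ⌊4294/1001⌋ = 3089.

3089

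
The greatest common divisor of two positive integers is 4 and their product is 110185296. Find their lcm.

27546324

Since gcd(u,v)·lcm(u,v) = uv, lcm = 110185296/4 = 27546324.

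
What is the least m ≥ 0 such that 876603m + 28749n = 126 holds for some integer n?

Reduce mod 28749: 876603m ≡ 126 (mod 28749). With g = gcd(876603, 28749) = 21 dividing 126, divide through: 41743m ≡ 6 (mod 1369).
Since gcd(41743, 1369) = 1, m ≡ 6·(41743)⁻¹ ≡ 59 (mod 1369). Smallest non-negative: 59.

59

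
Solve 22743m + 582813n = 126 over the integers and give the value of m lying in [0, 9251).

Reduce mod 582813: 22743m ≡ 126 (mod 582813). With g = gcd(22743, 582813) = 63 dividing 126, divide through: 361m ≡ 2 (mod 9251).
Since gcd(361, 9251) = 1, m ≡ 2·(361)⁻¹ ≡ 2947 (mod 9251). Smallest non-negative: 2947.

2947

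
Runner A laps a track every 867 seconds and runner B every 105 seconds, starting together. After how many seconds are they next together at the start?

gcd first: 867 = 8·105 + 27; 105 = 3·27 + 24; 27 = 1·24 + 3; 24 = 8·3 + 0 → gcd = 3
lcm = 867·105/gcd = 91035/3 = 30345

30345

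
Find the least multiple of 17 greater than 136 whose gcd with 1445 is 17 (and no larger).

153

1445 = 17·85. Any k with gcd(k, 1445) = 17 is a multiple of 17, say 17s, with s coprime to 85.
Need s > 136/17, so s ≥ 9. First s ≥ 9 with gcd(s, 85) = 1 is s = 9. Thus k = 17·9 = 153.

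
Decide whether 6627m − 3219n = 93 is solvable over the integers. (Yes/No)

By Bézout, 6627m − 3219n = 93 has integer solutions iff gcd(6627, 3219) | 93.
Euclid: 6627 = 2·3219 + 189; 3219 = 17·189 + 6; 189 = 31·6 + 3; 6 = 2·3 + 0. gcd = 3; 93 mod 3 = 0. Yes.

Yes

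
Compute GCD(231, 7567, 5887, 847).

7

gcd(231, 7567): 7567 = 32·231 + 175; 231 = 1·175 + 56; 175 = 3·56 + 7; 56 = 8·7 + 0 → 7
gcd(7, 5887): 5887 = 841·7 + 0 → 7
gcd(7, 847): 847 = 121·7 + 0 → 7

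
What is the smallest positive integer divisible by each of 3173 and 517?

1640441

gcd first: 3173 = 6·517 + 71; 517 = 7·71 + 20; 71 = 3·20 + 11; 20 = 1·11 + 9; 11 = 1·9 + 2; 9 = 4·2 + 1; 2 = 2·1 + 0 → gcd = 1
lcm = 3173·517/gcd = 1640441/1 = 1640441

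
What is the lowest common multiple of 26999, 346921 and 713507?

18512680448773

26999 = 7² · 19 · 29; 346921 = 19² · 31²; 713507 = 17 · 19 · 47²
lcm takes max exponent of each prime: 7² · 17 · 19² · 29 · 31² · 47² = 18512680448773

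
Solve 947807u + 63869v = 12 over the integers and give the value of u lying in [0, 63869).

53603

Reduce mod 63869: 947807u ≡ 12 (mod 63869). With g = gcd(947807, 63869) = 1 dividing 12, divide through: 947807u ≡ 12 (mod 63869).
Since gcd(947807, 63869) = 1, u ≡ 12·(947807)⁻¹ ≡ 53603 (mod 63869). Smallest non-negative: 53603.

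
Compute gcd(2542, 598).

2

2542 = 2 · 31 · 41
598 = 2 · 13 · 23
Common: 2 = 2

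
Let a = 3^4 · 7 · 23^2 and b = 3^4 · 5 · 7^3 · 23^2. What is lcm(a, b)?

73486035

max exponent per prime: 3^4 · 5 · 7^3 · 23^2 = 73486035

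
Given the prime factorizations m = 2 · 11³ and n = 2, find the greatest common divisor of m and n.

min exponent per shared prime: 2 = 2

2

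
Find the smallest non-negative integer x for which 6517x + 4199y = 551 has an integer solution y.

gcd(6517, 4199) = 19 (Euclid: 6517 = 1·4199 + 2318; 4199 = 1·2318 + 1881; 2318 = 1·1881 + 437; 1881 = 4·437 + 133; 437 = 3·133 + 38; 133 = 3·38 + 19; 38 = 2·19 + 0), and 19 | 551.
Extended Euclid: 6517·(-96) + 4199·(149) = 19. Scale by 29: x₀ = -2784.
General solution x = x₀ + 221t; reducing mod 221 gives x = 89 (and y = -138).

89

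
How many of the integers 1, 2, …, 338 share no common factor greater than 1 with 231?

177

Prime factors of 231: 3, 7, 11. Count integers ≤ 338 divisible by none of them.
By inclusion–exclusion: 338 − ⌊338/3⌋ − ⌊338/7⌋ − ⌊338/11⌋ + ⌊338/21⌋ + ⌊338/33⌋ + ⌊338/77⌋ − ⌊338/231⌋ = 177.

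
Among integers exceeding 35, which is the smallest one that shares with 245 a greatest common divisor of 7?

42

Multiples of 7 above 35: 7·6, 7·7, … . Need the cofactor coprime to 245/7 = 35.
Checking s = 6, 7, … the first with gcd(s, 35) = 1 is s = 6, giving 42.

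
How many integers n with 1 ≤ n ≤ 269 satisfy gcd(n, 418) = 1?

117

418 = 2·11·19. Inclusion–exclusion on these primes:
269 − ⌊269/2⌋ − ⌊269/11⌋ − ⌊269/19⌋ + ⌊269/22⌋ + ⌊269/38⌋ + ⌊269/209⌋ − ⌊269/418⌋ = 117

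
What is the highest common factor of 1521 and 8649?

9

Euclid: 8649 = 5·1521 + 1044; 1521 = 1·1044 + 477; 1044 = 2·477 + 90; 477 = 5·90 + 27; 90 = 3·27 + 9; 27 = 3·9 + 0. Last nonzero remainder: 9.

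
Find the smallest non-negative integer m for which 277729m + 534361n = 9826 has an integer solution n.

1470

Reduce mod 534361: 277729m ≡ 9826 (mod 534361). With g = gcd(277729, 534361) = 289 dividing 9826, divide through: 961m ≡ 34 (mod 1849).
Since gcd(961, 1849) = 1, m ≡ 34·(961)⁻¹ ≡ 1470 (mod 1849). Smallest non-negative: 1470.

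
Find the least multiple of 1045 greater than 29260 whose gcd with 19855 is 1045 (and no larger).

19855 = 1045·19. Any k with gcd(k, 19855) = 1045 is a multiple of 1045, say 1045s, with s coprime to 19.
Need s > 29260/1045, so s ≥ 29. First s ≥ 29 with gcd(s, 19) = 1 is s = 29. Thus k = 1045·29 = 30305.

30305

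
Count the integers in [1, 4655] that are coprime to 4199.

3831

4199 = 13·17·19. Inclusion–exclusion on these primes:
4655 − ⌊4655/13⌋ − ⌊4655/17⌋ − ⌊4655/19⌋ + ⌊4655/221⌋ + ⌊4655/247⌋ + ⌊4655/323⌋ − ⌊4655/4199⌋ = 3831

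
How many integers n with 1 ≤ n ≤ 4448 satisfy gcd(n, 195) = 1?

195 = 3·5·13. Inclusion–exclusion on these primes:
4448 − ⌊4448/3⌋ − ⌊4448/5⌋ − ⌊4448/13⌋ + ⌊4448/15⌋ + ⌊4448/39⌋ + ⌊4448/65⌋ − ⌊4448/195⌋ = 2191

2191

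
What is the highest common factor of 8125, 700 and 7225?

gcd(8125, 700): 8125 = 11·700 + 425; 700 = 1·425 + 275; 425 = 1·275 + 150; 275 = 1·150 + 125; 150 = 1·125 + 25; 125 = 5·25 + 0 → 25
gcd(25, 7225): 7225 = 289·25 + 0 → 25

25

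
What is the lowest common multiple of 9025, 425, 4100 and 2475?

2491008300

9025 = 5² · 19²; 425 = 5² · 17; 4100 = 2² · 5² · 41; 2475 = 3² · 5² · 11
lcm takes max exponent of each prime: 2² · 3² · 5² · 11 · 17 · 19² · 41 = 2491008300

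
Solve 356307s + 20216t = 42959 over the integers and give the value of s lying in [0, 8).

5

Euclid: 356307 = 17·20216 + 12635; 20216 = 1·12635 + 7581; 12635 = 1·7581 + 5054; 7581 = 1·5054 + 2527; 5054 = 2·2527 + 0 → gcd = 2527; 42959 = 2527·17.
Back-substitution yields 356307·(-3) + 20216·(53) = 2527, so one solution is s = -3·17 = -51, t = 53·17 = 901.
Solutions in s differ by 20216/2527 = 8; the one in [0, 8) is -51 mod 8 = 5.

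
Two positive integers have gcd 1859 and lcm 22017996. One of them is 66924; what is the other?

Using pq = gcd(p,q)·lcm(p,q) = 1859·22017996 = 40931454564, we get q = 40931454564/66924 = 611611.

611611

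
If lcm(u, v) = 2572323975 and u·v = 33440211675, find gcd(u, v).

13

From gcd × lcm = uv: gcd = 33440211675 / 2572323975 = 13.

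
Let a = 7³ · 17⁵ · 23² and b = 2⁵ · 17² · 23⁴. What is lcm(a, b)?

max exponent per prime: 2⁵ · 7³ · 17⁵ · 23⁴ = 4361140209241312

4361140209241312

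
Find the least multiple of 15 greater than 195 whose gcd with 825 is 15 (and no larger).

210

gcd(k, 825) = 15 forces 15 | k; write k = 15s. Then gcd(15s, 15·55) = 15·gcd(s, 55), so need gcd(s, 55) = 1.
15s > 195 gives s ≥ 14. The least s ≥ 14 coprime to 55 is 14, so k = 15·14 = 210.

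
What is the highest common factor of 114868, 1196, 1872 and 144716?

114868 = 2² · 13 · 47²; 1196 = 2² · 13 · 23; 1872 = 2⁴ · 3² · 13; 144716 = 2² · 11² · 13 · 23
gcd takes min exponent of each prime: 2² · 13 = 52

52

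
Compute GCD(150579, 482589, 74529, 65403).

150579 = 3⁴ · 11 · 13²; 482589 = 3² · 29 · 43²; 74529 = 3² · 7² · 13²; 65403 = 3² · 13² · 43
gcd takes min exponent of each prime: 3² = 9

9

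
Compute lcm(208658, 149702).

54042422

gcd first: 208658 = 1·149702 + 58956; 149702 = 2·58956 + 31790; 58956 = 1·31790 + 27166; 31790 = 1·27166 + 4624; 27166 = 5·4624 + 4046; 4624 = 1·4046 + 578; 4046 = 7·578 + 0 → gcd = 578
lcm = 208658·149702/gcd = 31236519916/578 = 54042422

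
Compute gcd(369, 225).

9

369 = 3² · 41
225 = 3² · 5²
Common: 3² = 9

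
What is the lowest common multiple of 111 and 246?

gcd first: 246 = 2·111 + 24; 111 = 4·24 + 15; 24 = 1·15 + 9; 15 = 1·9 + 6; 9 = 1·6 + 3; 6 = 2·3 + 0 → gcd = 3
lcm = 111·246/gcd = 27306/3 = 9102

9102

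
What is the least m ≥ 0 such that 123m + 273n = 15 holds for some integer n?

Euclid: 273 = 2·123 + 27; 123 = 4·27 + 15; 27 = 1·15 + 12; 15 = 1·12 + 3; 12 = 4·3 + 0 → gcd = 3; 15 = 3·5.
Back-substitution yields 123·(20) + 273·(-9) = 3, so one solution is m = 20·5 = 100, n = -9·5 = -45.
Solutions in m differ by 273/3 = 91; the one in [0, 91) is 100 mod 91 = 9.

9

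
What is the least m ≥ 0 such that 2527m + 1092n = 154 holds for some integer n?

Reduce mod 1092: 2527m ≡ 154 (mod 1092). With g = gcd(2527, 1092) = 7 dividing 154, divide through: 361m ≡ 22 (mod 156).
Since gcd(361, 156) = 1, m ≡ 22·(361)⁻¹ ≡ 10 (mod 156). Smallest non-negative: 10.

10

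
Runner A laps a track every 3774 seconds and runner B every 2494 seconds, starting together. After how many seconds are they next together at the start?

gcd first: 3774 = 1·2494 + 1280; 2494 = 1·1280 + 1214; 1280 = 1·1214 + 66; 1214 = 18·66 + 26; 66 = 2·26 + 14; 26 = 1·14 + 12; 14 = 1·12 + 2; 12 = 6·2 + 0 → gcd = 2
lcm = 3774·2494/gcd = 9412356/2 = 4706178

4706178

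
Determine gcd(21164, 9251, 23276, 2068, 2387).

11

gcd(21164, 9251): 21164 = 2·9251 + 2662; 9251 = 3·2662 + 1265; 2662 = 2·1265 + 132; 1265 = 9·132 + 77; 132 = 1·77 + 55; 77 = 1·55 + 22; 55 = 2·22 + 11; 22 = 2·11 + 0 → 11
gcd(11, 23276): 23276 = 2116·11 + 0 → 11
gcd(11, 2068): 2068 = 188·11 + 0 → 11
gcd(11, 2387): 2387 = 217·11 + 0 → 11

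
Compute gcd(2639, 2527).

7

Euclid: 2639 = 1·2527 + 112; 2527 = 22·112 + 63; 112 = 1·63 + 49; 63 = 1·49 + 14; 49 = 3·14 + 7; 14 = 2·7 + 0. Last nonzero remainder: 7.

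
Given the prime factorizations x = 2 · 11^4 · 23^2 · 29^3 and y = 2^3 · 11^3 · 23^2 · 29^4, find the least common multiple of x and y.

max exponent per prime: 2^3 · 11^4 · 23^2 · 29^4 = 43823634344072

43823634344072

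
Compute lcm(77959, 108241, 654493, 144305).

9636090621605

77959 = 7² · 37 · 43; 108241 = 7² · 47²; 654493 = 7² · 19² · 37; 144305 = 5 · 7² · 19 · 31
lcm takes max exponent of each prime: 5 · 7² · 19² · 31 · 37 · 43 · 47² = 9636090621605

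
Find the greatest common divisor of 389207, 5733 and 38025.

13

gcd(389207, 5733): 389207 = 67·5733 + 5096; 5733 = 1·5096 + 637; 5096 = 8·637 + 0 → 637
gcd(637, 38025): 38025 = 59·637 + 442; 637 = 1·442 + 195; 442 = 2·195 + 52; 195 = 3·52 + 39; 52 = 1·39 + 13; 39 = 3·13 + 0 → 13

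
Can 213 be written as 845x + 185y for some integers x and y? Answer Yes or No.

No

By Bézout, 845x + 185y = 213 has integer solutions iff gcd(845, 185) | 213.
Euclid: 845 = 4·185 + 105; 185 = 1·105 + 80; 105 = 1·80 + 25; 80 = 3·25 + 5; 25 = 5·5 + 0. gcd = 5; 213 mod 5 = 3. No.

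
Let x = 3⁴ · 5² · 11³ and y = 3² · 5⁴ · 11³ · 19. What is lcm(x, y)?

max exponent per prime: 3⁴ · 5⁴ · 11³ · 19 = 1280255625

1280255625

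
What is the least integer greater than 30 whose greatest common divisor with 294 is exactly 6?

gcd(x, 294) = 6 forces 6 | x; write x = 6s. Then gcd(6s, 6·49) = 6·gcd(s, 49), so need gcd(s, 49) = 1.
6s > 30 gives s ≥ 6. The least s ≥ 6 coprime to 49 is 6, so x = 6·6 = 36.

36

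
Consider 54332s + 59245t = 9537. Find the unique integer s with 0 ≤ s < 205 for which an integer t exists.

Euclid: 59245 = 1·54332 + 4913; 54332 = 11·4913 + 289; 4913 = 17·289 + 0 → gcd = 289; 9537 = 289·33.
Back-substitution yields 54332·(12) + 59245·(-11) = 289, so one solution is s = 12·33 = 396, t = -11·33 = -363.
Solutions in s differ by 59245/289 = 205; the one in [0, 205) is 396 mod 205 = 191.

191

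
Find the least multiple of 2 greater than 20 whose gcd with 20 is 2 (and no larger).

Multiples of 2 above 20: 2·11, 2·12, … . Need the cofactor coprime to 20/2 = 10.
Checking s = 11, 12, … the first with gcd(s, 10) = 1 is s = 11, giving 22.

22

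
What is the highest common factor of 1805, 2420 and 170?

gcd(1805, 2420): 2420 = 1·1805 + 615; 1805 = 2·615 + 575; 615 = 1·575 + 40; 575 = 14·40 + 15; 40 = 2·15 + 10; 15 = 1·10 + 5; 10 = 2·5 + 0 → 5
gcd(5, 170): 170 = 34·5 + 0 → 5

5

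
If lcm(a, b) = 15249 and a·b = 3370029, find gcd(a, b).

gcd·lcm = product, so gcd = 3370029/15249 = 221.

221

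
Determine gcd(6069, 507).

3

6069 = 3 · 7 · 17²
507 = 3 · 13²
Common: 3 = 3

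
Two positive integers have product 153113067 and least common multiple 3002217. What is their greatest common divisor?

From gcd × lcm = uv: gcd = 153113067 / 3002217 = 51.

51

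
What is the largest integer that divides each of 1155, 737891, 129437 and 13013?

77

1155 = 3 · 5 · 7 · 11; 737891 = 7² · 11 · 37²; 129437 = 7 · 11 · 41²; 13013 = 7 · 11 · 13²
gcd takes min exponent of each prime: 7 · 11 = 77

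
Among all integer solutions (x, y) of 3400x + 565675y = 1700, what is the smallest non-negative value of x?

666

gcd(3400, 565675) = 425 (Euclid: 565675 = 166·3400 + 1275; 3400 = 2·1275 + 850; 1275 = 1·850 + 425; 850 = 2·425 + 0), and 425 | 1700.
Extended Euclid: 3400·(-499) + 565675·(3) = 425. Scale by 4: x₀ = -1996.
General solution x = x₀ + 1331t; reducing mod 1331 gives x = 666 (and y = -4).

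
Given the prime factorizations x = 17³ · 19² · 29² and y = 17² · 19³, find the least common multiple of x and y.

max exponent per prime: 17³ · 19³ · 29² = 28340242547

28340242547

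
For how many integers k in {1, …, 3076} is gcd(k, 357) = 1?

357 = 3·7·17. Inclusion–exclusion on these primes:
3076 − ⌊3076/3⌋ − ⌊3076/7⌋ − ⌊3076/17⌋ + ⌊3076/21⌋ + ⌊3076/51⌋ + ⌊3076/119⌋ − ⌊3076/357⌋ = 1655

1655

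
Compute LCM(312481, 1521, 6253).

104056173

lcm(312481, 1521) = 312481·1521/gcd = 475283601/169 = 2812329
lcm(2812329, 6253) = 2812329·6253/gcd = 17585493237/169 = 104056173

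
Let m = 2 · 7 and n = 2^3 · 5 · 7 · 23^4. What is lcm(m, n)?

max exponent per prime: 2^3 · 5 · 7 · 23^4 = 78355480

78355480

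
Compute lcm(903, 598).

gcd first: 903 = 1·598 + 305; 598 = 1·305 + 293; 305 = 1·293 + 12; 293 = 24·12 + 5; 12 = 2·5 + 2; 5 = 2·2 + 1; 2 = 2·1 + 0 → gcd = 1
lcm = 903·598/gcd = 539994/1 = 539994

539994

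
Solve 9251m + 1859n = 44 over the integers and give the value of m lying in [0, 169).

gcd(9251, 1859) = 11 (Euclid: 9251 = 4·1859 + 1815; 1859 = 1·1815 + 44; 1815 = 41·44 + 11; 44 = 4·11 + 0), and 11 | 44.
Extended Euclid: 9251·(42) + 1859·(-209) = 11. Scale by 4: m₀ = 168.
General solution m = m₀ + 169t; reducing mod 169 gives m = 168 (and n = -836).

168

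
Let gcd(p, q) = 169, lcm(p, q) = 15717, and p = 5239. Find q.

p·q = gcd·lcm = 169·15717 = 2656173, so q = 2656173/5239 = 507.

507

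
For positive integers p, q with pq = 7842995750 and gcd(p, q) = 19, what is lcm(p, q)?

Since gcd(p,q)·lcm(p,q) = pq, lcm = 7842995750/19 = 412789250.

412789250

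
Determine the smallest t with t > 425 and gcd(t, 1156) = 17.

Multiples of 17 above 425: 17·26, 17·27, … . Need the cofactor coprime to 1156/17 = 68.
Checking s = 26, 27, … the first with gcd(s, 68) = 1 is s = 27, giving 459.

459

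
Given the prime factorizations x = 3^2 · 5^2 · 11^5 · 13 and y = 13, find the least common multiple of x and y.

max exponent per prime: 3^2 · 5^2 · 11^5 · 13 = 471074175

471074175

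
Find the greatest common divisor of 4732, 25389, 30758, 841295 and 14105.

4732 = 2² · 7 · 13²; 25389 = 3² · 7 · 13 · 31; 30758 = 2 · 7 · 13³; 841295 = 5 · 7 · 13 · 43²; 14105 = 5 · 7 · 13 · 31
gcd takes min exponent of each prime: 7 · 13 = 91

91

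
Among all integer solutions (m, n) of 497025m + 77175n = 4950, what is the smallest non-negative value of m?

275

Euclid: 497025 = 6·77175 + 33975; 77175 = 2·33975 + 9225; 33975 = 3·9225 + 6300; 9225 = 1·6300 + 2925; 6300 = 2·2925 + 450; 2925 = 6·450 + 225; 450 = 2·225 + 0 → gcd = 225; 4950 = 225·22.
Back-substitution yields 497025·(-159) + 77175·(1024) = 225, so one solution is m = -159·22 = -3498, n = 1024·22 = 22528.
Solutions in m differ by 77175/225 = 343; the one in [0, 343) is -3498 mod 343 = 275.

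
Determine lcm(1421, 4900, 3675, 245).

426300

lcm(1421, 4900) = 1421·4900/gcd = 6962900/49 = 142100
lcm(142100, 3675) = 142100·3675/gcd = 522217500/1225 = 426300
lcm(426300, 245) = 426300·245/gcd = 104443500/245 = 426300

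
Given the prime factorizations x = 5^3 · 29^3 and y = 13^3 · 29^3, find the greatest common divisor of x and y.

24389

min exponent per shared prime: 29^3 = 24389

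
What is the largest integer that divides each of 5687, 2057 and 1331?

5687 = 11² · 47; 2057 = 11² · 17; 1331 = 11³
gcd takes min exponent of each prime: 11² = 121

121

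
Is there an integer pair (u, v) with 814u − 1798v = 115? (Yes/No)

No

gcd(814, 1798): 1798 = 2·814 + 170; 814 = 4·170 + 134; 170 = 1·134 + 36; 134 = 3·36 + 26; 36 = 1·26 + 10; 26 = 2·10 + 6; 10 = 1·6 + 4; 6 = 1·4 + 2; 4 = 2·2 + 0 → 2
2 does not divide 115, so a solution does not exist.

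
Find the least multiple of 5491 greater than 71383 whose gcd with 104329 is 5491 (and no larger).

gcd(a, 104329) = 5491 forces 5491 | a; write a = 5491s. Then gcd(5491s, 5491·19) = 5491·gcd(s, 19), so need gcd(s, 19) = 1.
5491s > 71383 gives s ≥ 14. The least s ≥ 14 coprime to 19 is 14, so a = 5491·14 = 76874.

76874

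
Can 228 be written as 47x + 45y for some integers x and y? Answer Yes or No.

Yes

By Bézout, 47x + 45y = 228 has integer solutions iff gcd(47, 45) | 228.
Euclid: 47 = 1·45 + 2; 45 = 22·2 + 1; 2 = 2·1 + 0. gcd = 1; 228 mod 1 = 0. Yes.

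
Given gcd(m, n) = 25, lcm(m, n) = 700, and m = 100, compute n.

175

m·n = gcd·lcm = 25·700 = 17500, so n = 17500/100 = 175.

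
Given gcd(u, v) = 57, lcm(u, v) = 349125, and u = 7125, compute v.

2793

Using uv = gcd(u,v)·lcm(u,v) = 57·349125 = 19900125, we get v = 19900125/7125 = 2793.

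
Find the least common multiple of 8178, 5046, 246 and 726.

1176560682

lcm(8178, 5046) = 8178·5046/gcd = 41266188/174 = 237162
lcm(237162, 246) = 237162·246/gcd = 58341852/6 = 9723642
lcm(9723642, 726) = 9723642·726/gcd = 7059364092/6 = 1176560682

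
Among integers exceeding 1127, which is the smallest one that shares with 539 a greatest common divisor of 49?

1176

gcd(t, 539) = 49 forces 49 | t; write t = 49s. Then gcd(49s, 49·11) = 49·gcd(s, 11), so need gcd(s, 11) = 1.
49s > 1127 gives s ≥ 24. The least s ≥ 24 coprime to 11 is 24, so t = 49·24 = 1176.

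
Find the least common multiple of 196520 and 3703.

196520 = 2³ · 5 · 17³; 3703 = 7 · 23²
max exponents: 2³ · 5 · 7 · 17³ · 23² = 727713560

727713560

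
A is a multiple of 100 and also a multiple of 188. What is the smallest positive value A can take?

4700

100 = 2² · 5²; 188 = 2² · 47
max exponents: 2² · 5² · 47 = 4700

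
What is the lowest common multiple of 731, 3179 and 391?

lcm(731, 3179) = 731·3179/gcd = 2323849/17 = 136697
lcm(136697, 391) = 136697·391/gcd = 53448527/17 = 3144031

3144031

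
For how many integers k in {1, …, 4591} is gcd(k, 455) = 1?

Prime factors of 455: 5, 7, 13. Count integers ≤ 4591 divisible by none of them.
By inclusion–exclusion: 4591 − ⌊4591/5⌋ − ⌊4591/7⌋ − ⌊4591/13⌋ + ⌊4591/35⌋ + ⌊4591/65⌋ + ⌊4591/91⌋ − ⌊4591/455⌋ = 2906.

2906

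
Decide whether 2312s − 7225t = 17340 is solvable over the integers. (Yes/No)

Yes

By Bézout, 2312s − 7225t = 17340 has integer solutions iff gcd(2312, 7225) | 17340.
Euclid: 7225 = 3·2312 + 289; 2312 = 8·289 + 0. gcd = 289; 17340 mod 289 = 0. Yes.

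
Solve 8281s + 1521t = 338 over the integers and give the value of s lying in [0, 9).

Reduce mod 1521: 8281s ≡ 338 (mod 1521). With g = gcd(8281, 1521) = 169 dividing 338, divide through: 49s ≡ 2 (mod 9).
Since gcd(49, 9) = 1, s ≡ 2·(49)⁻¹ ≡ 5 (mod 9). Smallest non-negative: 5.

5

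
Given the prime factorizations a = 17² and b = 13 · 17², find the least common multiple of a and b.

max exponent per prime: 13 · 17² = 3757

3757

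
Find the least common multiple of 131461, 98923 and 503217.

131461 = 11 · 17 · 19 · 37; 98923 = 11 · 17 · 23²; 503217 = 3² · 11 · 13 · 17 · 23
lcm takes max exponent of each prime: 3² · 11 · 13 · 17 · 19 · 23² · 37 = 8136515673

8136515673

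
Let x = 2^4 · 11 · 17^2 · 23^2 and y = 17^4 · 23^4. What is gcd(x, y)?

min exponent per shared prime: 17^2 · 23^2 = 152881

152881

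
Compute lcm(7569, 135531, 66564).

843007699116

7569 = 3² · 29²; 135531 = 3² · 11 · 37²; 66564 = 2² · 3² · 43²
lcm takes max exponent of each prime: 2² · 3² · 11 · 29² · 37² · 43² = 843007699116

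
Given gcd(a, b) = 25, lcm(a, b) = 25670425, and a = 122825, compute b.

5225

a·b = gcd·lcm = 25·25670425 = 641760625, so b = 641760625/122825 = 5225.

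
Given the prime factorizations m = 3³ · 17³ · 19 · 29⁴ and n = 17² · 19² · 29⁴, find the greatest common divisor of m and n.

min exponent per shared prime: 17² · 19 · 29⁴ = 3883679971

3883679971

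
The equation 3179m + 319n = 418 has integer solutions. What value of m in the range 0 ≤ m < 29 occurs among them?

20

Reduce mod 319: 3179m ≡ 418 (mod 319). With g = gcd(3179, 319) = 11 dividing 418, divide through: 289m ≡ 38 (mod 29).
Since gcd(289, 29) = 1, m ≡ 38·(289)⁻¹ ≡ 20 (mod 29). Smallest non-negative: 20.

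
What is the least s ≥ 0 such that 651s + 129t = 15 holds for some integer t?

gcd(651, 129) = 3 (Euclid: 651 = 5·129 + 6; 129 = 21·6 + 3; 6 = 2·3 + 0), and 3 | 15.
Extended Euclid: 651·(-21) + 129·(106) = 3. Scale by 5: s₀ = -105.
General solution s = s₀ + 43k; reducing mod 43 gives s = 24 (and t = -121).

24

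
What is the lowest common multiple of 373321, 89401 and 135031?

3357275753

373321 = 13² · 47²; 89401 = 13² · 23²; 135031 = 13² · 17 · 47
lcm takes max exponent of each prime: 13² · 17 · 23² · 47² = 3357275753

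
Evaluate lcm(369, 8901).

364941

369 = 3² · 41; 8901 = 3² · 23 · 43
max exponents: 3² · 23 · 41 · 43 = 364941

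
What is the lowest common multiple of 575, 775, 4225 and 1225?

lcm(575, 775) = 575·775/gcd = 445625/25 = 17825
lcm(17825, 4225) = 17825·4225/gcd = 75310625/25 = 3012425
lcm(3012425, 1225) = 3012425·1225/gcd = 3690220625/25 = 147608825

147608825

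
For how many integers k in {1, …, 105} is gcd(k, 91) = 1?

83

91 = 7·13. Inclusion–exclusion on these primes:
105 − ⌊105/7⌋ − ⌊105/13⌋ + ⌊105/91⌋ = 83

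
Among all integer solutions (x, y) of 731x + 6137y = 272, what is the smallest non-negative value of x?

311

gcd(731, 6137) = 17 (Euclid: 6137 = 8·731 + 289; 731 = 2·289 + 153; 289 = 1·153 + 136; 153 = 1·136 + 17; 136 = 8·17 + 0), and 17 | 272.
Extended Euclid: 731·(42) + 6137·(-5) = 17. Scale by 16: x₀ = 672.
General solution x = x₀ + 361t; reducing mod 361 gives x = 311 (and y = -37).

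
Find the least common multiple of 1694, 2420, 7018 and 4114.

lcm(1694, 2420) = 1694·2420/gcd = 4099480/242 = 16940
lcm(16940, 7018) = 16940·7018/gcd = 118884920/242 = 491260
lcm(491260, 4114) = 491260·4114/gcd = 2021043640/242 = 8351420

8351420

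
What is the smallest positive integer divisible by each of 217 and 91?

gcd first: 217 = 2·91 + 35; 91 = 2·35 + 21; 35 = 1·21 + 14; 21 = 1·14 + 7; 14 = 2·7 + 0 → gcd = 7
lcm = 217·91/gcd = 19747/7 = 2821

2821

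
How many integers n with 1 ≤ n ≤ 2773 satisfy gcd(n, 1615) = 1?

1979

1615 = 5·17·19. Inclusion–exclusion on these primes:
2773 − ⌊2773/5⌋ − ⌊2773/17⌋ − ⌊2773/19⌋ + ⌊2773/85⌋ + ⌊2773/95⌋ + ⌊2773/323⌋ − ⌊2773/1615⌋ = 1979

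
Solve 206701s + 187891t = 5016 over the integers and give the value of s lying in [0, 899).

Reduce mod 187891: 206701s ≡ 5016 (mod 187891). With g = gcd(206701, 187891) = 209 dividing 5016, divide through: 989s ≡ 24 (mod 899).
Since gcd(989, 899) = 1, s ≡ 24·(989)⁻¹ ≡ 240 (mod 899). Smallest non-negative: 240.

240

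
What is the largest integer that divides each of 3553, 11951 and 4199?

323

gcd(3553, 11951): 11951 = 3·3553 + 1292; 3553 = 2·1292 + 969; 1292 = 1·969 + 323; 969 = 3·323 + 0 → 323
gcd(323, 4199): 4199 = 13·323 + 0 → 323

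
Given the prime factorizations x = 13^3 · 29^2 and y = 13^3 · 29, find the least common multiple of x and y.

1847677

max exponent per prime: 13^3 · 29^2 = 1847677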